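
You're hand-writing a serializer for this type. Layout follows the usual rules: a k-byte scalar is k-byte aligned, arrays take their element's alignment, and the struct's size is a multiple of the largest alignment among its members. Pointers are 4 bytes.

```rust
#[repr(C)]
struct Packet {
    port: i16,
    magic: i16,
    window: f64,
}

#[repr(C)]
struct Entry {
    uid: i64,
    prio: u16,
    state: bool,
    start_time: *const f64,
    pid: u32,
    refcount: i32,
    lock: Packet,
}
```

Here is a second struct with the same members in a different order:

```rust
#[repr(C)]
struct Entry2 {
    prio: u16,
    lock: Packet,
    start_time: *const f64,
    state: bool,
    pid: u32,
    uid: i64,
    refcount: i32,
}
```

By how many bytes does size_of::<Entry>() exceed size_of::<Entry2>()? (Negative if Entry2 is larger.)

-16

Packet: @0: port [2B, align 2] → 2; @2: magic [2B, align 2] → 4; +4 pad (align 8); @8: window [8B, align 8] → 16; size 16, align 8
@0: uid [8B, align 8] → 8
@8: prio [2B, align 2] → 10
@10: state [1B, align 1] → 11
+1 pad (align 4)
@12: start_time [4B, align 4] → 16
@16: pid [4B, align 4] → 20
@20: refcount [4B, align 4] → 24
@24: lock [16B, align 8] → 40
size 40, align 8
— Entry2 —
@0: prio [2B, align 2] → 2
+6 pad (align 8)
@8: lock [16B, align 8] → 24
@24: start_time [4B, align 4] → 28
@28: state [1B, align 1] → 29
+3 pad (align 4)
@32: pid [4B, align 4] → 36
+4 pad (align 8)
@40: uid [8B, align 8] → 48
@48: refcount [4B, align 4] → 52
+4 tail pad (align 8)
size 56, align 8
40 − 56 = -16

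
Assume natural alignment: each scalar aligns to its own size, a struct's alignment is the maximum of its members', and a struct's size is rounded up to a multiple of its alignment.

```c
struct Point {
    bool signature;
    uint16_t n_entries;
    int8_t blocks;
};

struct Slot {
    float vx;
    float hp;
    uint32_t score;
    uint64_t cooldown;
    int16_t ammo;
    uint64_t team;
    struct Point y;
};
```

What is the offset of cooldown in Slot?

16

Point: 0..1  signature  (1B, 1-aligned); 1..2  -- padding (1B); 2..4  n_entries  (2B, 2-aligned); 4..5  blocks  (1B, 1-aligned); 5..6  -- tail padding (1B); sizeof = 6, alignof = 2
0..4  vx  (4B, 4-aligned)
4..8  hp  (4B, 4-aligned)
8..12  score  (4B, 4-aligned)
12..16  -- padding (4B)
16..24  cooldown  (8B, 8-aligned)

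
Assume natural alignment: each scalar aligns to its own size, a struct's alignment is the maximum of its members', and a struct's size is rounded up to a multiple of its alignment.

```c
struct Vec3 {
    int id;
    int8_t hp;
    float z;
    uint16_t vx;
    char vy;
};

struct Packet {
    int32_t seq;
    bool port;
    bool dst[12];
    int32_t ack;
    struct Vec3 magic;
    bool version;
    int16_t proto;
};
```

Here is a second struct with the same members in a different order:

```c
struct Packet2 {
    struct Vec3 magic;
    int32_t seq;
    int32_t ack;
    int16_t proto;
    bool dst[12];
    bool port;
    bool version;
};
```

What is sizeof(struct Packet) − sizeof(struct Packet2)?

Vec3: @0: id [4B, align 4] → 4; @4: hp [1B, align 1] → 5; +3 pad (align 4); @8: z [4B, align 4] → 12; @12: vx [2B, align 2] → 14; @14: vy [1B, align 1] → 15; +1 tail pad (align 4); size 16, align 4
@0: seq [4B, align 4] → 4
@4: port [1B, align 1] → 5
@5: dst [12B, align 1] → 17
+3 pad (align 4)
@20: ack [4B, align 4] → 24
@24: magic [16B, align 4] → 40
@40: version [1B, align 1] → 41
+1 pad (align 2)
@42: proto [2B, align 2] → 44
size 44, align 4
— Packet2 —
@0: magic [16B, align 4] → 16
@16: seq [4B, align 4] → 20
@20: ack [4B, align 4] → 24
@24: proto [2B, align 2] → 26
@26: dst [12B, align 1] → 38
@38: port [1B, align 1] → 39
@39: version [1B, align 1] → 40
size 40, align 4
44 − 40 = 4

4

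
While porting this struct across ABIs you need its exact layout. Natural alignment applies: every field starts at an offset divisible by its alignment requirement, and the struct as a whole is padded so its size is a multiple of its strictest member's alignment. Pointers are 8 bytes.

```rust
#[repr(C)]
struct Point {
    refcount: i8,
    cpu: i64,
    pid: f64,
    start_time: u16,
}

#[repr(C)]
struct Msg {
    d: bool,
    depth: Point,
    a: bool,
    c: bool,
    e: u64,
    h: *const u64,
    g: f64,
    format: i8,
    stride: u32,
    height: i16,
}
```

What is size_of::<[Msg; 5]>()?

440

Point: refcount at 0 (size 1, align 1) → ends 1; pad 7 to align 8 for cpu; cpu at 8 (size 8, align 8) → ends 16; pid at 16 (size 8, align 8) → ends 24; start_time at 24 (size 2, align 2) → ends 26; tail pad 6 to reach multiple of 8; total 32 bytes, alignment 8
d at 0 (size 1, align 1) → ends 1
pad 7 to align 8 for depth
depth at 8 (size 32, align 8) → ends 40
a at 40 (size 1, align 1) → ends 41
c at 41 (size 1, align 1) → ends 42
pad 6 to align 8 for e
e at 48 (size 8, align 8) → ends 56
h at 56 (size 8, align 8) → ends 64
g at 64 (size 8, align 8) → ends 72
format at 72 (size 1, align 1) → ends 73
pad 3 to align 4 for stride
stride at 76 (size 4, align 4) → ends 80
height at 80 (size 2, align 2) → ends 82
tail pad 6 to reach multiple of 8
total 88 bytes, alignment 8
array of 5: 5 × 88 = 440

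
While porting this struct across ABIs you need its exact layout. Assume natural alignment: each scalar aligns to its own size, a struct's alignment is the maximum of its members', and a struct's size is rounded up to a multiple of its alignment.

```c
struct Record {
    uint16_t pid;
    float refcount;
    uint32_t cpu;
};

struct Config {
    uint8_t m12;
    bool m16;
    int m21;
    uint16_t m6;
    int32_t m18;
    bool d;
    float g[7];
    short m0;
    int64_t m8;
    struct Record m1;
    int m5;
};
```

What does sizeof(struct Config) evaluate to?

80 bytes

Record: pid at 0 (size 2, align 2) → ends 2; pad 2 to align 4 for refcount; refcount at 4 (size 4, align 4) → ends 8; cpu at 8 (size 4, align 4) → ends 12; total 12 bytes, alignment 4
m12 at 0 (size 1, align 1) → ends 1
m16 at 1 (size 1, align 1) → ends 2
pad 2 to align 4 for m21
m21 at 4 (size 4, align 4) → ends 8
m6 at 8 (size 2, align 2) → ends 10
pad 2 to align 4 for m18
m18 at 12 (size 4, align 4) → ends 16
d at 16 (size 1, align 1) → ends 17
pad 3 to align 4 for g
g at 20 (size 28, align 4) → ends 48
m0 at 48 (size 2, align 2) → ends 50
pad 6 to align 8 for m8
m8 at 56 (size 8, align 8) → ends 64
m1 at 64 (size 12, align 4) → ends 76
m5 at 76 (size 4, align 4) → ends 80
total 80 bytes, alignment 8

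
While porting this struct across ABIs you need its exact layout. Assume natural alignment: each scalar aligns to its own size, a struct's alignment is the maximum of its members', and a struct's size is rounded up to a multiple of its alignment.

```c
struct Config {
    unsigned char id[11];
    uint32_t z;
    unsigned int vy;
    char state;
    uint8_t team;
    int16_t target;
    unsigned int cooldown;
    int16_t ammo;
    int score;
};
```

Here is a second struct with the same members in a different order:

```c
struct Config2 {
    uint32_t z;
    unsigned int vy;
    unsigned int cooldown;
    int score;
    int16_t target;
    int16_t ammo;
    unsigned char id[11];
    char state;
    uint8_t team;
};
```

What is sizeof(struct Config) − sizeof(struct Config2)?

0..11  id  (11B, 1-aligned)
11..12  -- padding (1B)
12..16  z  (4B, 4-aligned)
16..20  vy  (4B, 4-aligned)
20..21  state  (1B, 1-aligned)
21..22  team  (1B, 1-aligned)
22..24  target  (2B, 2-aligned)
24..28  cooldown  (4B, 4-aligned)
28..30  ammo  (2B, 2-aligned)
30..32  -- padding (2B)
32..36  score  (4B, 4-aligned)
sizeof = 36, alignof = 4
— Config2 —
0..4  z  (4B, 4-aligned)
4..8  vy  (4B, 4-aligned)
8..12  cooldown  (4B, 4-aligned)
12..16  score  (4B, 4-aligned)
16..18  target  (2B, 2-aligned)
18..20  ammo  (2B, 2-aligned)
20..31  id  (11B, 1-aligned)
31..32  state  (1B, 1-aligned)
32..33  team  (1B, 1-aligned)
33..36  -- tail padding (3B)
sizeof = 36, alignof = 4
36 − 36 = 0

0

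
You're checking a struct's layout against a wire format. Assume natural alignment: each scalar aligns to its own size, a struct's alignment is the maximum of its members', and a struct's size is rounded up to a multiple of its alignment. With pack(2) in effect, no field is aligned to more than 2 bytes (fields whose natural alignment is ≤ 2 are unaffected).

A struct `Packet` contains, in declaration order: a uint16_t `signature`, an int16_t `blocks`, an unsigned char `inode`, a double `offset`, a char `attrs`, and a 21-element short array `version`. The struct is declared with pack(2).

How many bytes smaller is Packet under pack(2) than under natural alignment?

natural layout:
  @0: signature [2B, align 2] → 2
  @2: blocks [2B, align 2] → 4
  @4: inode [1B, align 1] → 5
  +3 pad (align 8)
  @8: offset [8B, align 8] → 16
  @16: attrs [1B, align 1] → 17
  +1 pad (align 2)
  @18: version [42B, align 2] → 60
  +4 tail pad (align 8)
  size 64, align 8
packed(2) layout:
  @0: signature [2B, align 2] → 2
  @2: blocks [2B, align 2] → 4
  @4: inode [1B, align 1] → 5
  +1 pad (align 2)
  @6: offset [8B, align 2] → 14
  @14: attrs [1B, align 1] → 15
  +1 pad (align 2)
  @16: version [42B, align 2] → 58
  size 58, align 2
64 − 58 = 6

6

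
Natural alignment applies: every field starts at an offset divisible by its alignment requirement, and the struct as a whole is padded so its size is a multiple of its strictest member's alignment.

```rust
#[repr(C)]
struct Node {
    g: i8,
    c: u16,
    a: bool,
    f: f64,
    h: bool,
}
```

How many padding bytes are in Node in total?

11

0..1  g  (1B, 1-aligned)
1..2  -- padding (1B)
2..4  c  (2B, 2-aligned)
4..5  a  (1B, 1-aligned)
5..8  -- padding (3B)
8..16  f  (8B, 8-aligned)
16..17  h  (1B, 1-aligned)
17..24  -- tail padding (7B)
sizeof = 24, alignof = 8
data bytes 13, size 24 → padding 11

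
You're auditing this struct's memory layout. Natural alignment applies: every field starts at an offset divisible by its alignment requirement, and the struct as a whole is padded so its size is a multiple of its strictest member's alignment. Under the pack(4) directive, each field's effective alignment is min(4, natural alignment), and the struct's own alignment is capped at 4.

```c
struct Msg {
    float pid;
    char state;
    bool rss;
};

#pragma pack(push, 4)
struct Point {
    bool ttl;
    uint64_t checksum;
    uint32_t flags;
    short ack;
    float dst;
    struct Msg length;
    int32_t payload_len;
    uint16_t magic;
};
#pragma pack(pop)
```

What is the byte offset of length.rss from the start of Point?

29

Msg: 0..4  pid  (4B, 4-aligned); 4..5  state  (1B, 1-aligned); 5..6  rss  (1B, 1-aligned); 6..8  -- tail padding (2B); sizeof = 8, alignof = 4
0..1  ttl  (1B, 1-aligned)
1..4  -- padding (3B)
4..12  checksum  (8B, 4-aligned)
12..16  flags  (4B, 4-aligned)
16..18  ack  (2B, 2-aligned)
18..20  -- padding (2B)
20..24  dst  (4B, 4-aligned)
24..32  length  (8B, 4-aligned)
within Msg: rss at 5
24 + 5 = 29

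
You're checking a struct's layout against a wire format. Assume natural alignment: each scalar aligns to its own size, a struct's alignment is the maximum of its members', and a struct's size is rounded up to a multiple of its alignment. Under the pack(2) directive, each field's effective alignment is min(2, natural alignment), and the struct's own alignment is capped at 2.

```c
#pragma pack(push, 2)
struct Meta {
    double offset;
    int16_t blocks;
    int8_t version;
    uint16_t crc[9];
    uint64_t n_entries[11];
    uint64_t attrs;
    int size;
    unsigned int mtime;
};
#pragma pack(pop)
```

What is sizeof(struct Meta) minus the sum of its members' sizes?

1

offset at 0 (size 8, align 2) → ends 8
blocks at 8 (size 2, align 2) → ends 10
version at 10 (size 1, align 1) → ends 11
pad 1 to align 2 for crc
crc at 12 (size 18, align 2) → ends 30
n_entries at 30 (size 88, align 2) → ends 118
attrs at 118 (size 8, align 2) → ends 126
size at 126 (size 4, align 2) → ends 130
mtime at 130 (size 4, align 2) → ends 134
total 134 bytes, alignment 2
data bytes 133, size 134 → padding 1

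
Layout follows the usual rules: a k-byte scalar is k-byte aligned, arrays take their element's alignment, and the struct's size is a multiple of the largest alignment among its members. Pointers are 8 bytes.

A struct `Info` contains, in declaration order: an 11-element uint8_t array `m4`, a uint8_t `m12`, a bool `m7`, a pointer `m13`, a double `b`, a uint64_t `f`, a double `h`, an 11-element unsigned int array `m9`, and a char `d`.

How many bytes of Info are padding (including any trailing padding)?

@0: m4 [11B, align 1] → 11
@11: m12 [1B, align 1] → 12
@12: m7 [1B, align 1] → 13
+3 pad (align 8)
@16: m13 [8B, align 8] → 24
@24: b [8B, align 8] → 32
@32: f [8B, align 8] → 40
@40: h [8B, align 8] → 48
@48: m9 [44B, align 4] → 92
@92: d [1B, align 1] → 93
+3 tail pad (align 8)
size 96, align 8
data bytes 90, size 96 → padding 6

6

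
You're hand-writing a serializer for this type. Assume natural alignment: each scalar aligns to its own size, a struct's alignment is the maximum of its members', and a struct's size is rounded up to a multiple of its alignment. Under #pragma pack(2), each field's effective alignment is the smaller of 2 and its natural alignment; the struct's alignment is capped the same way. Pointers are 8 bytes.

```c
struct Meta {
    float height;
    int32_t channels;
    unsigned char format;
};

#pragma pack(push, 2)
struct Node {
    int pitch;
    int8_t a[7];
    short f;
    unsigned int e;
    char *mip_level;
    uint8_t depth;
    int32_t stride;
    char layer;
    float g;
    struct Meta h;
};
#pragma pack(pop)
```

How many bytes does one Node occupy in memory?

Meta: 0..4  height  (4B, 4-aligned); 4..8  channels  (4B, 4-aligned); 8..9  format  (1B, 1-aligned); 9..12  -- tail padding (3B); sizeof = 12, alignof = 4
0..4  pitch  (4B, 2-aligned)
4..11  a  (7B, 1-aligned)
11..12  -- padding (1B)
12..14  f  (2B, 2-aligned)
14..18  e  (4B, 2-aligned)
18..26  mip_level  (8B, 2-aligned)
26..27  depth  (1B, 1-aligned)
27..28  -- padding (1B)
28..32  stride  (4B, 2-aligned)
32..33  layer  (1B, 1-aligned)
33..34  -- padding (1B)
34..38  g  (4B, 2-aligned)
38..50  h  (12B, 2-aligned)
sizeof = 50, alignof = 2

50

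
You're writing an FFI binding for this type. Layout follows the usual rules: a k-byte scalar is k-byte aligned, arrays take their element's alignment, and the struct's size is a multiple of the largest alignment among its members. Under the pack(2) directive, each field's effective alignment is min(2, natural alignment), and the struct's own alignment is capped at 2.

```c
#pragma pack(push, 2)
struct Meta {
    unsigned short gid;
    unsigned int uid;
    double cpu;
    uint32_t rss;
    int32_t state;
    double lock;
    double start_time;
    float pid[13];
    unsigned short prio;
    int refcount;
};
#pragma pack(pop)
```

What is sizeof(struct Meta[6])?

576

@0: gid [2B, align 2] → 2
@2: uid [4B, align 2] → 6
@6: cpu [8B, align 2] → 14
@14: rss [4B, align 2] → 18
@18: state [4B, align 2] → 22
@22: lock [8B, align 2] → 30
@30: start_time [8B, align 2] → 38
@38: pid [52B, align 2] → 90
@90: prio [2B, align 2] → 92
@92: refcount [4B, align 2] → 96
size 96, align 2
array of 6: 6 × 96 = 576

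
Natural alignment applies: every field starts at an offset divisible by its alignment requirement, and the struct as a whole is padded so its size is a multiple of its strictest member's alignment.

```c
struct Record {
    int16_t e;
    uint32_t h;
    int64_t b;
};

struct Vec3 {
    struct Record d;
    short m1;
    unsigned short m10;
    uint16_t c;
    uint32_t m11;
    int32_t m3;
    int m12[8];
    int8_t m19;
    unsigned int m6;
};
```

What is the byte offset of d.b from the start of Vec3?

8

Record: e at 0 (size 2, align 2) → ends 2; pad 2 to align 4 for h; h at 4 (size 4, align 4) → ends 8; b at 8 (size 8, align 8) → ends 16; total 16 bytes, alignment 8
d at 0 (size 16, align 8) → ends 16
within Record: b at 8
0 + 8 = 8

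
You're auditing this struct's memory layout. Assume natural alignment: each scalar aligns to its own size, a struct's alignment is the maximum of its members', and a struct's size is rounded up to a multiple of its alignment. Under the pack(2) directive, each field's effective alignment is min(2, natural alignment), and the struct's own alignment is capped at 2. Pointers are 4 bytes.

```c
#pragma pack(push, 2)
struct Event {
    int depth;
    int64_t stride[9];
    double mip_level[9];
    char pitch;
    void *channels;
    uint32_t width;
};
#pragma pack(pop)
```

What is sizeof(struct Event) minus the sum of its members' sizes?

1

0..4  depth  (4B, 2-aligned)
4..76  stride  (72B, 2-aligned)
76..148  mip_level  (72B, 2-aligned)
148..149  pitch  (1B, 1-aligned)
149..150  -- padding (1B)
150..154  channels  (4B, 2-aligned)
154..158  width  (4B, 2-aligned)
sizeof = 158, alignof = 2
data bytes 157, size 158 → padding 1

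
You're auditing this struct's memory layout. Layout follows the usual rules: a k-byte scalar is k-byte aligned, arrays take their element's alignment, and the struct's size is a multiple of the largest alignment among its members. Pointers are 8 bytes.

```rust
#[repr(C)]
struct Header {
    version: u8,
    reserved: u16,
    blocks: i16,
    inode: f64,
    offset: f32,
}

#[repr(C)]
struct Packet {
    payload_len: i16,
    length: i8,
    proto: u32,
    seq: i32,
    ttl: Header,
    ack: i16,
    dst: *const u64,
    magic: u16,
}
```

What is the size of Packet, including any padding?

Header: 0..1  version  (1B, 1-aligned); 1..2  -- padding (1B); 2..4  reserved  (2B, 2-aligned); 4..6  blocks  (2B, 2-aligned); 6..8  -- padding (2B); 8..16  inode  (8B, 8-aligned); 16..20  offset  (4B, 4-aligned); 20..24  -- tail padding (4B); sizeof = 24, alignof = 8
0..2  payload_len  (2B, 2-aligned)
2..3  length  (1B, 1-aligned)
3..4  -- padding (1B)
4..8  proto  (4B, 4-aligned)
8..12  seq  (4B, 4-aligned)
12..16  -- padding (4B)
16..40  ttl  (24B, 8-aligned)
40..42  ack  (2B, 2-aligned)
42..48  -- padding (6B)
48..56  dst  (8B, 8-aligned)
56..58  magic  (2B, 2-aligned)
58..64  -- tail padding (6B)
sizeof = 64, alignof = 8

64 bytes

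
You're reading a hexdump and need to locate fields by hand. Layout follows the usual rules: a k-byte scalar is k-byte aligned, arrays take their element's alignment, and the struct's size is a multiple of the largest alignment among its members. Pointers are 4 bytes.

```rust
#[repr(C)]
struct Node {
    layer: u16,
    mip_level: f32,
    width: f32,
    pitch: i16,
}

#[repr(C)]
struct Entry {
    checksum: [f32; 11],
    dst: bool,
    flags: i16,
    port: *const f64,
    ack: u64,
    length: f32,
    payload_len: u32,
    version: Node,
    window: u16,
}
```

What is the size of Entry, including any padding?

Node: layer at 0 (size 2, align 2) → ends 2; pad 2 to align 4 for mip_level; mip_level at 4 (size 4, align 4) → ends 8; width at 8 (size 4, align 4) → ends 12; pitch at 12 (size 2, align 2) → ends 14; tail pad 2 to reach multiple of 4; total 16 bytes, alignment 4
checksum at 0 (size 44, align 4) → ends 44
dst at 44 (size 1, align 1) → ends 45
pad 1 to align 2 for flags
flags at 46 (size 2, align 2) → ends 48
port at 48 (size 4, align 4) → ends 52
pad 4 to align 8 for ack
ack at 56 (size 8, align 8) → ends 64
length at 64 (size 4, align 4) → ends 68
payload_len at 68 (size 4, align 4) → ends 72
version at 72 (size 16, align 4) → ends 88
window at 88 (size 2, align 2) → ends 90
tail pad 6 to reach multiple of 8
total 96 bytes, alignment 8

96 bytes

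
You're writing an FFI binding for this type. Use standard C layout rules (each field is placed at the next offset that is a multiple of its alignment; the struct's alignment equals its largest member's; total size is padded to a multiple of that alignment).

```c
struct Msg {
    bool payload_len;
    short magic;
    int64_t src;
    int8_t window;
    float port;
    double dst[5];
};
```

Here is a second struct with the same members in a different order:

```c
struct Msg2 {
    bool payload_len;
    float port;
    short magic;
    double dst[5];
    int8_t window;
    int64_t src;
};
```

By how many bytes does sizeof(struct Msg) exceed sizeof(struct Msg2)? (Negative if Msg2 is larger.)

-8

payload_len at 0 (size 1, align 1) → ends 1
pad 1 to align 2 for magic
magic at 2 (size 2, align 2) → ends 4
pad 4 to align 8 for src
src at 8 (size 8, align 8) → ends 16
window at 16 (size 1, align 1) → ends 17
pad 3 to align 4 for port
port at 20 (size 4, align 4) → ends 24
dst at 24 (size 40, align 8) → ends 64
total 64 bytes, alignment 8
— Msg2 —
payload_len at 0 (size 1, align 1) → ends 1
pad 3 to align 4 for port
port at 4 (size 4, align 4) → ends 8
magic at 8 (size 2, align 2) → ends 10
pad 6 to align 8 for dst
dst at 16 (size 40, align 8) → ends 56
window at 56 (size 1, align 1) → ends 57
pad 7 to align 8 for src
src at 64 (size 8, align 8) → ends 72
total 72 bytes, alignment 8
64 − 72 = -8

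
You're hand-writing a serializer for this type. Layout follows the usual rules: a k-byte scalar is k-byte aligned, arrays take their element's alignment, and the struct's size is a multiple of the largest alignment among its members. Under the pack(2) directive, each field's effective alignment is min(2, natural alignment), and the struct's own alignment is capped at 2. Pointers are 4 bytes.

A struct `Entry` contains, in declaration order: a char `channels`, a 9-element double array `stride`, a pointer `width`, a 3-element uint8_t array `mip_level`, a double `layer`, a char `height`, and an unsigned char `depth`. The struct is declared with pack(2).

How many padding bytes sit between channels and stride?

1

channels at 0 (size 1, align 1) → ends 1
pad 1 to align 2 for stride
stride at 2 (size 72, align 2) → ends 74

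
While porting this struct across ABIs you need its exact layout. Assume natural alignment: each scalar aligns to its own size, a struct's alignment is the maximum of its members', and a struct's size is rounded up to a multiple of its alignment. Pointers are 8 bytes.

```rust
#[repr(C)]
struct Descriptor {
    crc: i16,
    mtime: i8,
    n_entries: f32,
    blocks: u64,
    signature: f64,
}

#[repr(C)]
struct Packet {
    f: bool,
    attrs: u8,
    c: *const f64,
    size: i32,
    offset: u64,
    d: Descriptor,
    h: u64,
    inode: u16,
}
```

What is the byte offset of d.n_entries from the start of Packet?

Descriptor: @0: crc [2B, align 2] → 2; @2: mtime [1B, align 1] → 3; +1 pad (align 4); @4: n_entries [4B, align 4] → 8; @8: blocks [8B, align 8] → 16; @16: signature [8B, align 8] → 24; size 24, align 8
@0: f [1B, align 1] → 1
@1: attrs [1B, align 1] → 2
+6 pad (align 8)
@8: c [8B, align 8] → 16
@16: size [4B, align 4] → 20
+4 pad (align 8)
@24: offset [8B, align 8] → 32
@32: d [24B, align 8] → 56
within Descriptor: n_entries at 4
32 + 4 = 36

36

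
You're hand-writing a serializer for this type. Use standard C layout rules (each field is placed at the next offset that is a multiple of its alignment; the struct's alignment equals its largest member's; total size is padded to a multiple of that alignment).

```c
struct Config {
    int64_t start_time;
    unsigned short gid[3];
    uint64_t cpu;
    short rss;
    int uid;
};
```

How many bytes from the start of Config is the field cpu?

16

@0: start_time [8B, align 8] → 8
@8: gid [6B, align 2] → 14
+2 pad (align 8)
@16: cpu [8B, align 8] → 24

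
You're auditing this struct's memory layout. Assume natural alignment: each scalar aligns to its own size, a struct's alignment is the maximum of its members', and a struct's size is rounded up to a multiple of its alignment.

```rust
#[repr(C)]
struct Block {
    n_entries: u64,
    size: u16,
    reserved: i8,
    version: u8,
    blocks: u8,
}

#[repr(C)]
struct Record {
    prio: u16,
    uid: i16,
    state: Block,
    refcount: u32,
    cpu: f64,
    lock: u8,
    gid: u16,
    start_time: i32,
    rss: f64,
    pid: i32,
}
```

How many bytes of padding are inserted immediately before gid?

Block: n_entries at 0 (size 8, align 8) → ends 8; size at 8 (size 2, align 2) → ends 10; reserved at 10 (size 1, align 1) → ends 11; version at 11 (size 1, align 1) → ends 12; blocks at 12 (size 1, align 1) → ends 13; tail pad 3 to reach multiple of 8; total 16 bytes, alignment 8
prio at 0 (size 2, align 2) → ends 2
uid at 2 (size 2, align 2) → ends 4
pad 4 to align 8 for state
state at 8 (size 16, align 8) → ends 24
refcount at 24 (size 4, align 4) → ends 28
pad 4 to align 8 for cpu
cpu at 32 (size 8, align 8) → ends 40
lock at 40 (size 1, align 1) → ends 41
pad 1 to align 2 for gid
gid at 42 (size 2, align 2) → ends 44

1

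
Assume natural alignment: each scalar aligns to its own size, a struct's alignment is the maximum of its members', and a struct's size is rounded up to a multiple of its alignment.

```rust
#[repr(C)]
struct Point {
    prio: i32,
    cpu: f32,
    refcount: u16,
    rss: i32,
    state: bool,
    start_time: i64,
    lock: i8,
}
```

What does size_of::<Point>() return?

@0: prio [4B, align 4] → 4
@4: cpu [4B, align 4] → 8
@8: refcount [2B, align 2] → 10
+2 pad (align 4)
@12: rss [4B, align 4] → 16
@16: state [1B, align 1] → 17
+7 pad (align 8)
@24: start_time [8B, align 8] → 32
@32: lock [1B, align 1] → 33
+7 tail pad (align 8)
size 40, align 8

40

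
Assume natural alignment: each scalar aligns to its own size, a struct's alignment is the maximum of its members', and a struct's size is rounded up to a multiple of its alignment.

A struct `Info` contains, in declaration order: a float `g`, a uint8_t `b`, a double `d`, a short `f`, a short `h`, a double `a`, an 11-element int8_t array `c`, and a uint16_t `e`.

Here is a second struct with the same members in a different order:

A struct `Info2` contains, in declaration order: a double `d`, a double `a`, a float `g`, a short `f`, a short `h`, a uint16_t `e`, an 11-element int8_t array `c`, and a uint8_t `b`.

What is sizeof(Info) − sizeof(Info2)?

8

0..4  g  (4B, 4-aligned)
4..5  b  (1B, 1-aligned)
5..8  -- padding (3B)
8..16  d  (8B, 8-aligned)
16..18  f  (2B, 2-aligned)
18..20  h  (2B, 2-aligned)
20..24  -- padding (4B)
24..32  a  (8B, 8-aligned)
32..43  c  (11B, 1-aligned)
43..44  -- padding (1B)
44..46  e  (2B, 2-aligned)
46..48  -- tail padding (2B)
sizeof = 48, alignof = 8
— Info2 —
0..8  d  (8B, 8-aligned)
8..16  a  (8B, 8-aligned)
16..20  g  (4B, 4-aligned)
20..22  f  (2B, 2-aligned)
22..24  h  (2B, 2-aligned)
24..26  e  (2B, 2-aligned)
26..37  c  (11B, 1-aligned)
37..38  b  (1B, 1-aligned)
38..40  -- tail padding (2B)
sizeof = 40, alignof = 8
48 − 40 = 8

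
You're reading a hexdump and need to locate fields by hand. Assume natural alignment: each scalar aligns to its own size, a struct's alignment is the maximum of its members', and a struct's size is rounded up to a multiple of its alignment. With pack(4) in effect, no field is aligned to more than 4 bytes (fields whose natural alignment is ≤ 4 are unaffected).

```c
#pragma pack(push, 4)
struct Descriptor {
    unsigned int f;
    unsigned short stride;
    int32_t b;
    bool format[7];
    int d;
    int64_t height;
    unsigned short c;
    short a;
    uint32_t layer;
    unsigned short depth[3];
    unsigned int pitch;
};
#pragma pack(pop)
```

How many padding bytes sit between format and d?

f at 0 (size 4, align 4) → ends 4
stride at 4 (size 2, align 2) → ends 6
pad 2 to align 4 for b
b at 8 (size 4, align 4) → ends 12
format at 12 (size 7, align 1) → ends 19
pad 1 to align 4 for d
d at 20 (size 4, align 4) → ends 24

1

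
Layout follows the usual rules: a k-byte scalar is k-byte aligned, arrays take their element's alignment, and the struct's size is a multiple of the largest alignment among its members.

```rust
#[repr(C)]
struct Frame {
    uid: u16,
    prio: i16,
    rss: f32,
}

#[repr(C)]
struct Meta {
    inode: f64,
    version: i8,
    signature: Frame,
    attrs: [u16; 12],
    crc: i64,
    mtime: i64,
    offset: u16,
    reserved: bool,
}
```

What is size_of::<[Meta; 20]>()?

Frame: @0: uid [2B, align 2] → 2; @2: prio [2B, align 2] → 4; @4: rss [4B, align 4] → 8; size 8, align 4
@0: inode [8B, align 8] → 8
@8: version [1B, align 1] → 9
+3 pad (align 4)
@12: signature [8B, align 4] → 20
@20: attrs [24B, align 2] → 44
+4 pad (align 8)
@48: crc [8B, align 8] → 56
@56: mtime [8B, align 8] → 64
@64: offset [2B, align 2] → 66
@66: reserved [1B, align 1] → 67
+5 tail pad (align 8)
size 72, align 8
array of 20: 20 × 72 = 1440

1440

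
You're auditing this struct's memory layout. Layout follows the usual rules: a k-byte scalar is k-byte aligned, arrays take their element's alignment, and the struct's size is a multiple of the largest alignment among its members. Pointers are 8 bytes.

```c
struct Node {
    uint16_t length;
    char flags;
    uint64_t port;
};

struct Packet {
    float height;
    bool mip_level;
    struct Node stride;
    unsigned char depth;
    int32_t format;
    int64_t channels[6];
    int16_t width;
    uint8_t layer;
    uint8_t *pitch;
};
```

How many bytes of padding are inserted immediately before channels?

0

Node: 0..2  length  (2B, 2-aligned); 2..3  flags  (1B, 1-aligned); 3..8  -- padding (5B); 8..16  port  (8B, 8-aligned); sizeof = 16, alignof = 8
0..4  height  (4B, 4-aligned)
4..5  mip_level  (1B, 1-aligned)
5..8  -- padding (3B)
8..24  stride  (16B, 8-aligned)
24..25  depth  (1B, 1-aligned)
25..28  -- padding (3B)
28..32  format  (4B, 4-aligned)
32..80  channels  (48B, 8-aligned)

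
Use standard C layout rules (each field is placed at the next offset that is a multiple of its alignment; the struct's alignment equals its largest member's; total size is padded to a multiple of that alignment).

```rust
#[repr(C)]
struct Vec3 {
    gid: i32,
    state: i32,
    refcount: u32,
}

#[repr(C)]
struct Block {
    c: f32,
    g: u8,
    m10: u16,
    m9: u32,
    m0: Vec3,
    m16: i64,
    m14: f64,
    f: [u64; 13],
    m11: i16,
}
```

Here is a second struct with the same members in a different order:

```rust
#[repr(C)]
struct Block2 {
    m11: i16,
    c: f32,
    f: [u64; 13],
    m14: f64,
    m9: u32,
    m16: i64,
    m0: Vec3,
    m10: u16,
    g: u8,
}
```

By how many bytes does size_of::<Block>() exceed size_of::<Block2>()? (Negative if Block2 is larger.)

0

Vec3: @0: gid [4B, align 4] → 4; @4: state [4B, align 4] → 8; @8: refcount [4B, align 4] → 12; size 12, align 4
@0: c [4B, align 4] → 4
@4: g [1B, align 1] → 5
+1 pad (align 2)
@6: m10 [2B, align 2] → 8
@8: m9 [4B, align 4] → 12
@12: m0 [12B, align 4] → 24
@24: m16 [8B, align 8] → 32
@32: m14 [8B, align 8] → 40
@40: f [104B, align 8] → 144
@144: m11 [2B, align 2] → 146
+6 tail pad (align 8)
size 152, align 8
— Block2 —
@0: m11 [2B, align 2] → 2
+2 pad (align 4)
@4: c [4B, align 4] → 8
@8: f [104B, align 8] → 112
@112: m14 [8B, align 8] → 120
@120: m9 [4B, align 4] → 124
+4 pad (align 8)
@128: m16 [8B, align 8] → 136
@136: m0 [12B, align 4] → 148
@148: m10 [2B, align 2] → 150
@150: g [1B, align 1] → 151
+1 tail pad (align 8)
size 152, align 8
152 − 152 = 0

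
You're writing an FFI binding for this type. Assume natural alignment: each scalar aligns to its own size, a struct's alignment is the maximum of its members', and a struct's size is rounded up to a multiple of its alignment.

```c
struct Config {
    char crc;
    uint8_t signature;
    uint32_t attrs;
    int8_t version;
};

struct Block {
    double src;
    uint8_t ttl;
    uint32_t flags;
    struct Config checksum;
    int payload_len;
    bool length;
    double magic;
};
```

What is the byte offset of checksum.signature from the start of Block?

17

Config: 0..1  crc  (1B, 1-aligned); 1..2  signature  (1B, 1-aligned); 2..4  -- padding (2B); 4..8  attrs  (4B, 4-aligned); 8..9  version  (1B, 1-aligned); 9..12  -- tail padding (3B); sizeof = 12, alignof = 4
0..8  src  (8B, 8-aligned)
8..9  ttl  (1B, 1-aligned)
9..12  -- padding (3B)
12..16  flags  (4B, 4-aligned)
16..28  checksum  (12B, 4-aligned)
within Config: signature at 1
16 + 1 = 17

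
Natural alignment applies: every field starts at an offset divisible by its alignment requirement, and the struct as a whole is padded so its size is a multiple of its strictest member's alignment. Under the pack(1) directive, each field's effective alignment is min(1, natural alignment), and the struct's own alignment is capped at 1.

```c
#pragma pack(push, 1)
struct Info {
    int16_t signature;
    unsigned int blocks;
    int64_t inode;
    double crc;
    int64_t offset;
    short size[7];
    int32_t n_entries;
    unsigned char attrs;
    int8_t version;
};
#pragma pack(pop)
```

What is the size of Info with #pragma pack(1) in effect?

50

signature at 0 (size 2, align 1) → ends 2
blocks at 2 (size 4, align 1) → ends 6
inode at 6 (size 8, align 1) → ends 14
crc at 14 (size 8, align 1) → ends 22
offset at 22 (size 8, align 1) → ends 30
size at 30 (size 14, align 1) → ends 44
n_entries at 44 (size 4, align 1) → ends 48
attrs at 48 (size 1, align 1) → ends 49
version at 49 (size 1, align 1) → ends 50
total 50 bytes, alignment 1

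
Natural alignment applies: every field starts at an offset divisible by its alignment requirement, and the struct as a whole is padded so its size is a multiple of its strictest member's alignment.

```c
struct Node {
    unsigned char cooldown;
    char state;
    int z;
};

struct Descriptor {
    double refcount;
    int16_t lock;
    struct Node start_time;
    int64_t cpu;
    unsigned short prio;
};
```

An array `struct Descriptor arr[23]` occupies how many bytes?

Node: 0..1  cooldown  (1B, 1-aligned); 1..2  state  (1B, 1-aligned); 2..4  -- padding (2B); 4..8  z  (4B, 4-aligned); sizeof = 8, alignof = 4
0..8  refcount  (8B, 8-aligned)
8..10  lock  (2B, 2-aligned)
10..12  -- padding (2B)
12..20  start_time  (8B, 4-aligned)
20..24  -- padding (4B)
24..32  cpu  (8B, 8-aligned)
32..34  prio  (2B, 2-aligned)
34..40  -- tail padding (6B)
sizeof = 40, alignof = 8
array of 23: 23 × 40 = 920

920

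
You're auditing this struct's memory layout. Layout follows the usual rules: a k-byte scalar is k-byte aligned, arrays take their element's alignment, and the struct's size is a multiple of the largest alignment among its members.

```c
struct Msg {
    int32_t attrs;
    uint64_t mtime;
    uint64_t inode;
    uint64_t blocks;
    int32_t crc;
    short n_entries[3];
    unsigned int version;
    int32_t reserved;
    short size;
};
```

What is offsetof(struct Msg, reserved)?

@0: attrs [4B, align 4] → 4
+4 pad (align 8)
@8: mtime [8B, align 8] → 16
@16: inode [8B, align 8] → 24
@24: blocks [8B, align 8] → 32
@32: crc [4B, align 4] → 36
@36: n_entries [6B, align 2] → 42
+2 pad (align 4)
@44: version [4B, align 4] → 48
@48: reserved [4B, align 4] → 52

48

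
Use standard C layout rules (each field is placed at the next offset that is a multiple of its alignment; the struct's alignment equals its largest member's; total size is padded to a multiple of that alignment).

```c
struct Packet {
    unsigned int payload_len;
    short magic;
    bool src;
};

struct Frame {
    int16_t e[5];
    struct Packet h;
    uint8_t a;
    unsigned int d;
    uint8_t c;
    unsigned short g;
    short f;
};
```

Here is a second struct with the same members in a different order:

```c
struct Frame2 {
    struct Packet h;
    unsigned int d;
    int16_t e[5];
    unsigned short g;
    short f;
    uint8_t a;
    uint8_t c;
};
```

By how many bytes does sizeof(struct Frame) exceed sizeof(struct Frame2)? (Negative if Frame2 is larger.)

Packet: 0..4  payload_len  (4B, 4-aligned); 4..6  magic  (2B, 2-aligned); 6..7  src  (1B, 1-aligned); 7..8  -- tail padding (1B); sizeof = 8, alignof = 4
0..10  e  (10B, 2-aligned)
10..12  -- padding (2B)
12..20  h  (8B, 4-aligned)
20..21  a  (1B, 1-aligned)
21..24  -- padding (3B)
24..28  d  (4B, 4-aligned)
28..29  c  (1B, 1-aligned)
29..30  -- padding (1B)
30..32  g  (2B, 2-aligned)
32..34  f  (2B, 2-aligned)
34..36  -- tail padding (2B)
sizeof = 36, alignof = 4
— Frame2 —
0..8  h  (8B, 4-aligned)
8..12  d  (4B, 4-aligned)
12..22  e  (10B, 2-aligned)
22..24  g  (2B, 2-aligned)
24..26  f  (2B, 2-aligned)
26..27  a  (1B, 1-aligned)
27..28  c  (1B, 1-aligned)
sizeof = 28, alignof = 4
36 − 28 = 8

8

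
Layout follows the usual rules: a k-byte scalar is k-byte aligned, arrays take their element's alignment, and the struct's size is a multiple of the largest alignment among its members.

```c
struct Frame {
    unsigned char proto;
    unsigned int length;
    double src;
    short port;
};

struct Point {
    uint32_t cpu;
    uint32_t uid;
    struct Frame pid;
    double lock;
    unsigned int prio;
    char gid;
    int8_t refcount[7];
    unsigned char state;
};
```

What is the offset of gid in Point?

Frame: @0: proto [1B, align 1] → 1; +3 pad (align 4); @4: length [4B, align 4] → 8; @8: src [8B, align 8] → 16; @16: port [2B, align 2] → 18; +6 tail pad (align 8); size 24, align 8
@0: cpu [4B, align 4] → 4
@4: uid [4B, align 4] → 8
@8: pid [24B, align 8] → 32
@32: lock [8B, align 8] → 40
@40: prio [4B, align 4] → 44
@44: gid [1B, align 1] → 45

44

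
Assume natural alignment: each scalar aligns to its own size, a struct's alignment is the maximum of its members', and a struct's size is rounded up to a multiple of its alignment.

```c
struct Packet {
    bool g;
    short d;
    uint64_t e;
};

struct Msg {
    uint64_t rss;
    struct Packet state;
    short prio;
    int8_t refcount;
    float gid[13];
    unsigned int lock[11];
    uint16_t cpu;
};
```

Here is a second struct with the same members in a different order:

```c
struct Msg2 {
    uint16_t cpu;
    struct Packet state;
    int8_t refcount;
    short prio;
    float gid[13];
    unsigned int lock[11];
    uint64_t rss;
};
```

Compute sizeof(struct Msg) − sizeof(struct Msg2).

-8

Packet: @0: g [1B, align 1] → 1; +1 pad (align 2); @2: d [2B, align 2] → 4; +4 pad (align 8); @8: e [8B, align 8] → 16; size 16, align 8
@0: rss [8B, align 8] → 8
@8: state [16B, align 8] → 24
@24: prio [2B, align 2] → 26
@26: refcount [1B, align 1] → 27
+1 pad (align 4)
@28: gid [52B, align 4] → 80
@80: lock [44B, align 4] → 124
@124: cpu [2B, align 2] → 126
+2 tail pad (align 8)
size 128, align 8
— Msg2 —
@0: cpu [2B, align 2] → 2
+6 pad (align 8)
@8: state [16B, align 8] → 24
@24: refcount [1B, align 1] → 25
+1 pad (align 2)
@26: prio [2B, align 2] → 28
@28: gid [52B, align 4] → 80
@80: lock [44B, align 4] → 124
+4 pad (align 8)
@128: rss [8B, align 8] → 136
size 136, align 8
128 − 136 = -8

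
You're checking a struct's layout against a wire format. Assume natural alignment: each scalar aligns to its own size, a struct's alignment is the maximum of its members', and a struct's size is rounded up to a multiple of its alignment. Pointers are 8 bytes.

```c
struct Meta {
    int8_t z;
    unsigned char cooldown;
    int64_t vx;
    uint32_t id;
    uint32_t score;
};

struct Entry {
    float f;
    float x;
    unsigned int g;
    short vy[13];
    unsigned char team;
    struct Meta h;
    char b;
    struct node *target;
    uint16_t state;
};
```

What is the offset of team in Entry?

38

Meta: 0..1  z  (1B, 1-aligned); 1..2  cooldown  (1B, 1-aligned); 2..8  -- padding (6B); 8..16  vx  (8B, 8-aligned); 16..20  id  (4B, 4-aligned); 20..24  score  (4B, 4-aligned); sizeof = 24, alignof = 8
0..4  f  (4B, 4-aligned)
4..8  x  (4B, 4-aligned)
8..12  g  (4B, 4-aligned)
12..38  vy  (26B, 2-aligned)
38..39  team  (1B, 1-aligned)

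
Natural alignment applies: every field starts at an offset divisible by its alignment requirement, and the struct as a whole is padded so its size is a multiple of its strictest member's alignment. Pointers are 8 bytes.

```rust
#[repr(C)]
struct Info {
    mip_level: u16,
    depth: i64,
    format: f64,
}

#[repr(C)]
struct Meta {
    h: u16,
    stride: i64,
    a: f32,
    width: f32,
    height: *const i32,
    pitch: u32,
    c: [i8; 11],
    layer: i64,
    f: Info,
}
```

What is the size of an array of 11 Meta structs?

880

Info: mip_level at 0 (size 2, align 2) → ends 2; pad 6 to align 8 for depth; depth at 8 (size 8, align 8) → ends 16; format at 16 (size 8, align 8) → ends 24; total 24 bytes, alignment 8
h at 0 (size 2, align 2) → ends 2
pad 6 to align 8 for stride
stride at 8 (size 8, align 8) → ends 16
a at 16 (size 4, align 4) → ends 20
width at 20 (size 4, align 4) → ends 24
height at 24 (size 8, align 8) → ends 32
pitch at 32 (size 4, align 4) → ends 36
c at 36 (size 11, align 1) → ends 47
pad 1 to align 8 for layer
layer at 48 (size 8, align 8) → ends 56
f at 56 (size 24, align 8) → ends 80
total 80 bytes, alignment 8
array of 11: 11 × 80 = 880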